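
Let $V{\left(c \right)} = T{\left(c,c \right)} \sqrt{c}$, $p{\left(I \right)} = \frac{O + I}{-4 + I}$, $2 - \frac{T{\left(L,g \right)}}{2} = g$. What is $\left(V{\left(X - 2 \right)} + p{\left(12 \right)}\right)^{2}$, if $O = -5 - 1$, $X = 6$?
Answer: $\frac{841}{16} \approx 52.563$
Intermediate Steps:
$T{\left(L,g \right)} = 4 - 2 g$
$O = -6$ ($O = -5 - 1 = -6$)
$p{\left(I \right)} = \frac{-6 + I}{-4 + I}$
$V{\left(c \right)} = \sqrt{c} \left(4 - 2 c\right)$ ($V{\left(c \right)} = \left(4 - 2 c\right) \sqrt{c} = \sqrt{c} \left(4 - 2 c\right)$)
$\left(V{\left(X - 2 \right)} + p{\left(12 \right)}\right)^{2} = \left(2 \sqrt{6 - 2} \left(2 - \left(6 - 2\right)\right) + \frac{-6 + 12}{-4 + 12}\right)^{2} = \left(2 \sqrt{4} \left(2 - 4\right) + \frac{1}{8} \cdot 6\right)^{2} = \left(2 \cdot 2 \left(2 - 4\right) + \frac{1}{8} \cdot 6\right)^{2} = \left(2 \cdot 2 \left(-2\right) + \frac{3}{4}\right)^{2} = \left(-8 + \frac{3}{4}\right)^{2} = \left(- \frac{29}{4}\right)^{2} = \frac{841}{16}$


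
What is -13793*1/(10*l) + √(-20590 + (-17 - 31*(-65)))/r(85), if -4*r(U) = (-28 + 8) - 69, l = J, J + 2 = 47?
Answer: -13793/450 + 16*I*√1162/89 ≈ -30.651 + 6.1282*I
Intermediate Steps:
J = 45 (J = -2 + 47 = 45)
l = 45
r(U) = 89/4 (r(U) = -((-28 + 8) - 69)/4 = -(-20 - 69)/4 = -¼*(-89) = 89/4)
-13793*1/(10*l) + √(-20590 + (-17 - 31*(-65)))/r(85) = -13793/(10*45) + √(-20590 + (-17 - 31*(-65)))/(89/4) = -13793/450 + √(-20590 + (-17 + 2015))*(4/89) = -13793*1/450 + √(-20590 + 1998)*(4/89) = -13793/450 + √(-18592)*(4/89) = -13793/450 + (4*I*√1162)*(4/89) = -13793/450 + 16*I*√1162/89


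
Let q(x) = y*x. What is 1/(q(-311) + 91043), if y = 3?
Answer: 1/90110 ≈ 1.1098e-5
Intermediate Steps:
q(x) = 3*x
1/(q(-311) + 91043) = 1/(3*(-311) + 91043) = 1/(-933 + 91043) = 1/90110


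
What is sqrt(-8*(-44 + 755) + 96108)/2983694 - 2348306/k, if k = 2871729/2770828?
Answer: -6506752017368/2871729 + sqrt(22605)/1491847 ≈ -2.2658e+6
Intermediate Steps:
k = 2871729/2770828 (k = 2871729*(1/2770828) = 2871729/2770828 ≈ 1.0364)
sqrt(-8*(-44 + 755) + 96108)/2983694 - 2348306/k = sqrt(-8*(-44 + 755) + 96108)/2983694 - 2348306/2871729/2770828 = sqrt(-8*711 + 96108)*(1/2983694) - 2348306*2770828/2871729 = sqrt(-5688 + 96108)*(1/2983694) - 6506752017368/2871729 = sqrt(90420)*(1/2983694) - 6506752017368/2871729 = (2*sqrt(22605))*(1/2983694) - 6506752017368/2871729 = sqrt(22605)/1491847 - 6506752017368/2871729 = -6506752017368/2871729 + sqrt(22605)/1491847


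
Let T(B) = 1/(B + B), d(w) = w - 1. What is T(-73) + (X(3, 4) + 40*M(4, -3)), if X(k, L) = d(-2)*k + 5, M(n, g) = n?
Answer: 22775/146 ≈ 155.99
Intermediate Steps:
d(w) = -1 + w
X(k, L) = 5 - 3*k (X(k, L) = (-1 - 2)*k + 5 = -3*k + 5 = 5 - 3*k)
T(B) = 1/(2*B)
T(-73) + (X(3, 4) + 40*M(4, -3)) = (½)/(-73) + ((5 - 3*3) + 40*4) = (½)*(-1/73) + ((5 - 9) + 160) = -1/146 + (-4 + 160) = -1/146 + 156 = 22775/146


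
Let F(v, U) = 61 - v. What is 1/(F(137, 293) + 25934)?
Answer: 1/25858 ≈ 3.8673e-5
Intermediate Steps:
1/(F(137, 293) + 25934) = 1/((61 - 1*137) + 25934) = 1/((61 - 137) + 25934) = 1/(-76 + 25934) = 1/25858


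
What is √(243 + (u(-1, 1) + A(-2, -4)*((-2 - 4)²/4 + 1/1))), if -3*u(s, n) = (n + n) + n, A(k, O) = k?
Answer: √222 ≈ 14.900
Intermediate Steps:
u(s, n) = -n (u(s, n) = -((n + n) + n)/3 = -(2*n + n)/3 = -n)
√(243 + (u(-1, 1) + A(-2, -4)*((-2 - 4)²/4 + 1/1))) = √(243 + (-1*1 - 2*((-2 - 4)²/4 + 1/1))) = √(243 + (-1 - 2*((-6)²*(¼) + 1*1))) = √(243 + (-1 - 2*(36*(¼) + 1))) = √(243 + (-1 - 2*(9 + 1))) = √(243 + (-1 - 2*10)) = √(243 + (-1 - 20)) = √(243 - 21) = √222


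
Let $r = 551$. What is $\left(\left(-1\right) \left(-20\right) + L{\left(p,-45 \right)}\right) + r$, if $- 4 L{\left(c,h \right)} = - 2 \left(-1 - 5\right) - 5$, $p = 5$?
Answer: $\frac{2277}{4} \approx 569.25$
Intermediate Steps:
$L{\left(c,h \right)} = - \frac{7}{4}$ ($L{\left(c,h \right)} = - \frac{- 2 \left(-1 - 5\right) - 5}{4} = - \frac{\left(-2\right) \left(-6\right) - 5}{4} = - \frac{12 - 5}{4} = \left(- \frac{1}{4}\right) 7 = - \frac{7}{4}$)
$\left(\left(-1\right) \left(-20\right) + L{\left(p,-45 \right)}\right) + r = \left(\left(-1\right) \left(-20\right) - \frac{7}{4}\right) + 551 = \left(20 - \frac{7}{4}\right) + 551 = \frac{73}{4} + 551 = \frac{2277}{4}$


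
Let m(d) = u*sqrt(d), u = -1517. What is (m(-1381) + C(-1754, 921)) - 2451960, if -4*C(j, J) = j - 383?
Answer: -9805703/4 - 1517*I*sqrt(1381) ≈ -2.4514e+6 - 56374.0*I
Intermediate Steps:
C(j, J) = 383/4 - j/4 (C(j, J) = -(j - 383)/4 = -(-383 + j)/4 = 383/4 - j/4)
m(d) = -1517*sqrt(d)
(m(-1381) + C(-1754, 921)) - 2451960 = (-1517*I*sqrt(1381) + (383/4 - 1/4*(-1754))) - 2451960 = (-1517*I*sqrt(1381) + (383/4 + 877/2)) - 2451960 = (-1517*I*sqrt(1381) + 2137/4) - 2451960 = (2137/4 - 1517*I*sqrt(1381)) - 2451960 = -9805703/4 - 1517*I*sqrt(1381)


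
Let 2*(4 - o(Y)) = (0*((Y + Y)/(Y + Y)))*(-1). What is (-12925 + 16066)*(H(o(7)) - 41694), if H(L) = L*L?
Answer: -130910598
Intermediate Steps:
o(Y) = 4 (o(Y) = 4 - 0*((Y + Y)/(Y + Y))*(-1)/2 = 4 - 0*((2*Y)/((2*Y)))*(-1)/2 = 4 - 0*((2*Y)*(1/(2*Y)))*(-1)/2 = 4 - 0*1*(-1)/2 = 4 - 0*(-1) = 4 - 1/2*0 = 4 + 0 = 4)
H(L) = L**2
(-12925 + 16066)*(H(o(7)) - 41694) = (-12925 + 16066)*(4**2 - 41694) = 3141*(16 - 41694) = 3141*(-41678) = -130910598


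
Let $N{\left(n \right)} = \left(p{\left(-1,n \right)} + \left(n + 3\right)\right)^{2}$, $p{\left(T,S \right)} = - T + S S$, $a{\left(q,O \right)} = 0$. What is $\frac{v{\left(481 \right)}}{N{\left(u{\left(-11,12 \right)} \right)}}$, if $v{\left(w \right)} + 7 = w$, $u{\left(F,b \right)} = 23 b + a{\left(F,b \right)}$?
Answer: $\frac{237}{2922759968} \approx 8.1088 \cdot 10^{-8}$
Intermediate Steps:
$p{\left(T,S \right)} = S^{2} - T$ ($p{\left(T,S \right)} = - T + S^{2} = S^{2} - T$)
$u{\left(F,b \right)} = 23 b$ ($u{\left(F,b \right)} = 23 b + 0 = 23 b$)
$v{\left(w \right)} = -7 + w$
$N{\left(n \right)} = \left(4 + n + n^{2}\right)^{2}$ ($N{\left(n \right)} = \left(\left(n^{2} - -1\right) + \left(n + 3\right)\right)^{2} = \left(\left(n^{2} + 1\right) + \left(3 + n\right)\right)^{2} = \left(\left(1 + n^{2}\right) + \left(3 + n\right)\right)^{2} = \left(4 + n + n^{2}\right)^{2}$)
$\frac{v{\left(481 \right)}}{N{\left(u{\left(-11,12 \right)} \right)}} = \frac{-7 + 481}{\left(4 + 23 \cdot 12 + \left(23 \cdot 12\right)^{2}\right)^{2}} = \frac{474}{\left(4 + 276 + 276^{2}\right)^{2}} = \frac{474}{\left(4 + 276 + 76176\right)^{2}} = \frac{474}{76456^{2}} = \frac{474}{5845519936} = 474 \cdot \frac{1}{5845519936} = \frac{237}{2922759968}$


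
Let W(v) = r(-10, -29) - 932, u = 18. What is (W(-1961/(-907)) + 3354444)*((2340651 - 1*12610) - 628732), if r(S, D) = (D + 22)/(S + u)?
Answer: 45589213090501/8 ≈ 5.6986e+12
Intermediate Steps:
r(S, D) = (22 + D)/(18 + S) (r(S, D) = (D + 22)/(S + 18) = (22 + D)/(18 + S))
W(v) = -7463/8 (W(v) = (22 - 29)/(18 - 10) - 932 = -7/8 - 932 = -7463/8)
(W(-1961/(-907)) + 3354444)*((2340651 - 1*12610) - 628732) = (-7463/8 + 3354444)*((2340651 - 1*12610) - 628732) = 26828089*((2340651 - 12610) - 628732)/8 = 26828089*(2328041 - 628732)/8 = (26828089/8)*1699309 = 45589213090501/8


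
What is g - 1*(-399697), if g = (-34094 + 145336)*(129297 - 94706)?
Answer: 3848371719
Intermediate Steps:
g = 3847972022 (g = 111242*34591 = 3847972022)
g - 1*(-399697) = 3847972022 - 1*(-399697) = 3847972022 + 399697 = 3848371719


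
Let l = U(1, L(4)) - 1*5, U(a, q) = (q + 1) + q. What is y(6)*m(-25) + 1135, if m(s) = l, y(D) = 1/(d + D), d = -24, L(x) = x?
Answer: 10213/9 ≈ 1134.8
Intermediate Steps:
U(a, q) = 1 + 2*q (U(a, q) = (1 + q) + q = 1 + 2*q)
y(D) = 1/(-24 + D)
l = 4 (l = (1 + 2*4) - 1*5 = (1 + 8) - 5 = 9 - 5 = 4)
m(s) = 4
y(6)*m(-25) + 1135 = 4/(-24 + 6) + 1135 = 4/(-18) + 1135 = -1/18*4 + 1135 = -2/9 + 1135 = 10213/9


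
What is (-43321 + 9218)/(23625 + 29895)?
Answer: -34103/53520 ≈ -0.63720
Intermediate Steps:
(-43321 + 9218)/(23625 + 29895) = -34103/53520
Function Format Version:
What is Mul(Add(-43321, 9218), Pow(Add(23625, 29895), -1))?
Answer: Rational(-34103, 53520) ≈ -0.63720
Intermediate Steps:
Mul(Add(-43321, 9218), Pow(Add(23625, 29895), -1)) = Mul(-34103, Pow(53520, -1)) = Mul(-34103, Rational(1, 53520)) = Rational(-34103, 53520)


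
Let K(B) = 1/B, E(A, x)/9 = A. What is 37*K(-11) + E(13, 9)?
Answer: 1250/11 ≈ 113.64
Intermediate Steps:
E(A, x) = 9*A
37*K(-11) + E(13, 9) = 37/(-11) + 9*13 = 37*(-1/11) + 117 = -37/11 + 117 = 1250/11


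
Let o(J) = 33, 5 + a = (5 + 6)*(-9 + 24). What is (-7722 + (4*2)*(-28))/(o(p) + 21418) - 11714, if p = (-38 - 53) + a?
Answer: -251284960/21451 ≈ -11714.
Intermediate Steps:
a = 160 (a = -5 + (5 + 6)*(-9 + 24) = -5 + 11*15 = -5 + 165 = 160)
p = 69 (p = (-38 - 53) + 160 = -91 + 160 = 69)
(-7722 + (4*2)*(-28))/(o(p) + 21418) - 11714 = (-7722 + (4*2)*(-28))/(33 + 21418) - 11714 = (-7722 + 8*(-28))/21451 - 11714 = (-7722 - 224)*(1/21451) - 11714 = -7946*1/21451 - 11714 = -7946/21451 - 11714 = -251284960/21451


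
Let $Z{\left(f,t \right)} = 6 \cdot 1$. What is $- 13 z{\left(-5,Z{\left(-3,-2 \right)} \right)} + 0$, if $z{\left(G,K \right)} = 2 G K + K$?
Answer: $702$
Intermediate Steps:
$Z{\left(f,t \right)} = 6$
$z{\left(G,K \right)} = K + 2 G K$ ($z{\left(G,K \right)} = 2 G K + K = K + 2 G K$)
$- 13 z{\left(-5,Z{\left(-3,-2 \right)} \right)} + 0 = - 13 \cdot 6 \left(1 + 2 \left(-5\right)\right) + 0 = - 13 \cdot 6 \left(1 - 10\right) + 0 = - 13 \cdot 6 \left(-9\right) + 0 = \left(-13\right) \left(-54\right) + 0 = 702 + 0 = 702$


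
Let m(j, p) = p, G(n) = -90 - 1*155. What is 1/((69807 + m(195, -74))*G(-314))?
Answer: -1/17084585 ≈ -5.8532e-8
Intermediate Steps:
G(n) = -245 (G(n) = -90 - 155 = -245)
1/((69807 + m(195, -74))*G(-314)) = 1/((69807 - 74)*(-245)) = -1/245/69733 = (1/69733)*(-1/245) = -1/17084585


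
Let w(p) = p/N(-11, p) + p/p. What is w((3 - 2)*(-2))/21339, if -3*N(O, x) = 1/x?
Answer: -11/21339 ≈ -0.00051549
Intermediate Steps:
N(O, x) = -1/(3*x)
w(p) = 1 - 3*p**2 (w(p) = p/((-1/(3*p))) + p/p = p*(-3*p) + 1 = -3*p**2 + 1 = 1 - 3*p**2)
w((3 - 2)*(-2))/21339 = (1 - 3*4*(3 - 2)**2)/21339 = (1 - 3*(1*(-2))**2)*(1/21339) = (1 - 3*(-2)**2)*(1/21339) = (1 - 3*4)*(1/21339) = (1 - 12)*(1/21339) = -11*1/21339 = -11/21339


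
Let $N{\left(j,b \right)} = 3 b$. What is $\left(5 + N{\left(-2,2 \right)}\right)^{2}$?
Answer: $121$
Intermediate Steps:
$\left(5 + N{\left(-2,2 \right)}\right)^{2} = \left(5 + 3 \cdot 2\right)^{2} = \left(5 + 6\right)^{2} = 11^{2} = 121$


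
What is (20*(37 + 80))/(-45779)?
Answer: -2340/45779 ≈ -0.051115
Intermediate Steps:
(20*(37 + 80))/(-45779) = (20*117)*(-1/45779) = 2340*(-1/45779) = -2340/45779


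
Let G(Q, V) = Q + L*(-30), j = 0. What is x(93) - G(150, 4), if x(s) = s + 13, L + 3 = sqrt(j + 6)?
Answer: -134 + 30*sqrt(6) ≈ -60.515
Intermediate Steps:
L = -3 + sqrt(6) (L = -3 + sqrt(0 + 6) = -3 + sqrt(6) ≈ -0.55051)
x(s) = 13 + s
G(Q, V) = 90 + Q - 30*sqrt(6) (G(Q, V) = Q + (-3 + sqrt(6))*(-30) = Q + (90 - 30*sqrt(6)) = 90 + Q - 30*sqrt(6))
x(93) - G(150, 4) = (13 + 93) - (90 + 150 - 30*sqrt(6)) = 106 - (240 - 30*sqrt(6)) = 106 + (-240 + 30*sqrt(6)) = -134 + 30*sqrt(6)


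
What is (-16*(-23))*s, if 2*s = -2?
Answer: -368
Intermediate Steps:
s = -1 (s = (1/2)*(-2) = -1)
(-16*(-23))*s = -16*(-23)*(-1) = 368*(-1) = -368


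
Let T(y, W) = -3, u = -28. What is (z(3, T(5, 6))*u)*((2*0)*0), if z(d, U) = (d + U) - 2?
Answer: 0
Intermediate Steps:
z(d, U) = -2 + U + d (z(d, U) = (U + d) - 2 = -2 + U + d)
(z(3, T(5, 6))*u)*((2*0)*0) = ((-2 - 3 + 3)*(-28))*((2*0)*0) = (-2*(-28))*(0*0) = 56*0 = 0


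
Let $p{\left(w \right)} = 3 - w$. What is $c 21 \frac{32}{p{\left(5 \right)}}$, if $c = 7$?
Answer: $-2352$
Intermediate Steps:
$c 21 \frac{32}{p{\left(5 \right)}} = 7 \cdot 21 \frac{32}{3 - 5} = 147 \frac{32}{3 - 5} = 147 \frac{32}{-2} = 147 \cdot 32 \left(- \frac{1}{2}\right) = 147 \left(-16\right) = -2352$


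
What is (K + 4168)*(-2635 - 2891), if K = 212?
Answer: -24203880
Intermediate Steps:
(K + 4168)*(-2635 - 2891) = (212 + 4168)*(-2635 - 2891) = 4380*(-5526) = -24203880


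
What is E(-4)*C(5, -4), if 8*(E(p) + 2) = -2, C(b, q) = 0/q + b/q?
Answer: 45/16 ≈ 2.8125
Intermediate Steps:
C(b, q) = b/q (C(b, q) = 0 + b/q = b/q)
E(p) = -9/4 (E(p) = -2 + (⅛)*(-2) = -2 - ¼ = -9/4)
E(-4)*C(5, -4) = -45/(4*(-4)) = -45*(-1)/(4*4) = -9/4*(-5/4) = 45/16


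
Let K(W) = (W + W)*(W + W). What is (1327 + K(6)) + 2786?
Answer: 4257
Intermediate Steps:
K(W) = 4*W² (K(W) = (2*W)*(2*W) = 4*W²)
(1327 + K(6)) + 2786 = (1327 + 4*6²) + 2786 = (1327 + 4*36) + 2786 = (1327 + 144) + 2786 = 1471 + 2786 = 4257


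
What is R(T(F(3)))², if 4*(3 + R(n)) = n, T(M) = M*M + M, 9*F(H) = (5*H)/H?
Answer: 203401/26244 ≈ 7.7504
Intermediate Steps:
F(H) = 5/9 (F(H) = ((5*H)/H)/9 = (⅑)*5 = 5/9)
T(M) = M + M² (T(M) = M² + M = M + M²)
R(n) = -3 + n/4
R(T(F(3)))² = (-3 + (5*(1 + 5/9)/9)/4)² = (-3 + ((5/9)*(14/9))/4)² = (-3 + (¼)*(70/81))² = (-3 + 35/162)² = (-451/162)² = 203401/26244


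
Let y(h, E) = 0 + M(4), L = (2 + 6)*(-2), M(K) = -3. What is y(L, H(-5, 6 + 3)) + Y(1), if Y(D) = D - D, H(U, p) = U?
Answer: -3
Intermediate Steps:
L = -16 (L = 8*(-2) = -16)
Y(D) = 0
y(h, E) = -3 (y(h, E) = 0 - 3 = -3)
y(L, H(-5, 6 + 3)) + Y(1) = -3 + 0 = -3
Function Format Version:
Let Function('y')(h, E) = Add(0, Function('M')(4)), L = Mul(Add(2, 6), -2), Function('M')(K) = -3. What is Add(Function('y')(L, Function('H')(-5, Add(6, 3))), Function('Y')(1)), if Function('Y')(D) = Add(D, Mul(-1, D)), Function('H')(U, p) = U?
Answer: -3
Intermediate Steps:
L = -16 (L = Mul(8, -2) = -16)
Function('Y')(D) = 0
Function('y')(h, E) = -3 (Function('y')(h, E) = Add(0, -3) = -3)
Add(Function('y')(L, Function('H')(-5, Add(6, 3))), Function('Y')(1)) = Add(-3, 0) = -3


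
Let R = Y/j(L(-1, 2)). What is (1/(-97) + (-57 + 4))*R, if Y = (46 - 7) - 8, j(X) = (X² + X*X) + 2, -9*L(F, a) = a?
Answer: -6455781/8245 ≈ -782.99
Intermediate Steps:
L(F, a) = -a/9
j(X) = 2 + 2*X² (j(X) = (X² + X²) + 2 = 2*X² + 2 = 2 + 2*X²)
Y = 31 (Y = 39 - 8 = 31)
R = 2511/170 (R = 31/(2 + 2*(-⅑*2)²) = 31/(2 + 2*(-2/9)²) = 31/(2 + 2*(4/81)) = 31/(2 + 8/81) = 31/(170/81) = 31*(81/170) = 2511/170 ≈ 14.771)
(1/(-97) + (-57 + 4))*R = (1/(-97) + (-57 + 4))*(2511/170) = (-1/97 - 53)*(2511/170) = -5142/97*2511/170 = -6455781/8245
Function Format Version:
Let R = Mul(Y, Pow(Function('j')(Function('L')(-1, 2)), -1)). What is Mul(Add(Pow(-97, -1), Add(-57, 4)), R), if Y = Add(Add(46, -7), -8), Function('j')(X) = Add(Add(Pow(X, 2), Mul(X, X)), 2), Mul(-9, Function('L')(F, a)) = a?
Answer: Rational(-6455781, 8245) ≈ -782.99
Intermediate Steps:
Function('L')(F, a) = Mul(Rational(-1, 9), a)
Function('j')(X) = Add(2, Mul(2, Pow(X, 2))) (Function('j')(X) = Add(Add(Pow(X, 2), Pow(X, 2)), 2) = Add(Mul(2, Pow(X, 2)), 2) = Add(2, Mul(2, Pow(X, 2))))
Y = 31 (Y = Add(39, -8) = 31)
R = Rational(2511, 170) (R = Mul(31, Pow(Add(2, Mul(2, Pow(Mul(Rational(-1, 9), 2), 2))), -1)) = Mul(31, Pow(Add(2, Mul(2, Pow(Rational(-2, 9), 2))), -1)) = Mul(31, Pow(Add(2, Mul(2, Rational(4, 81))), -1)) = Mul(31, Pow(Add(2, Rational(8, 81)), -1)) = Mul(31, Pow(Rational(170, 81), -1)) = Mul(31, Rational(81, 170)) = Rational(2511, 170) ≈ 14.771)
Mul(Add(Pow(-97, -1), Add(-57, 4)), R) = Mul(Add(Pow(-97, -1), Add(-57, 4)), Rational(2511, 170)) = Mul(Add(Rational(-1, 97), -53), Rational(2511, 170)) = Mul(Rational(-5142, 97), Rational(2511, 170)) = Rational(-6455781, 8245)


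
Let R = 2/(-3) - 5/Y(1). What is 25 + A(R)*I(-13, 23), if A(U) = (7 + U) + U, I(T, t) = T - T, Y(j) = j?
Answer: 25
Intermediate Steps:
I(T, t) = 0
R = -17/3 (R = 2/(-3) - 5/1 = 2*(-⅓) - 5*1 = -⅔ - 5 = -17/3 ≈ -5.6667)
A(U) = 7 + 2*U
25 + A(R)*I(-13, 23) = 25 + (7 + 2*(-17/3))*0 = 25 + (7 - 34/3)*0 = 25 - 13/3*0 = 25 + 0 = 25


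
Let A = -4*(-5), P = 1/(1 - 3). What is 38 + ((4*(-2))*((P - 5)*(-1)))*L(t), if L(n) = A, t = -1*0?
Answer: -842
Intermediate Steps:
t = 0
P = -½ (P = 1/(-2) = -½ ≈ -0.50000)
A = 20
L(n) = 20
38 + ((4*(-2))*((P - 5)*(-1)))*L(t) = 38 + ((4*(-2))*((-½ - 5)*(-1)))*20 = 38 - (-44)*(-1)*20 = 38 - 8*11/2*20 = 38 - 44*20 = 38 - 880 = -842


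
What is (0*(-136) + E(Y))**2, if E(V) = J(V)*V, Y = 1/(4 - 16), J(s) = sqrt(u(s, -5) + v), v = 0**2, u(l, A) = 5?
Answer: 5/144 ≈ 0.034722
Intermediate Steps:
v = 0
J(s) = sqrt(5) (J(s) = sqrt(5 + 0) = sqrt(5))
Y = -1/12 (Y = 1/(-12) = -1/12 ≈ -0.083333)
E(V) = V*sqrt(5) (E(V) = sqrt(5)*V = V*sqrt(5))
(0*(-136) + E(Y))**2 = (0*(-136) - sqrt(5)/12)**2 = (0 - sqrt(5)/12)**2 = (-sqrt(5)/12)**2 = 5/144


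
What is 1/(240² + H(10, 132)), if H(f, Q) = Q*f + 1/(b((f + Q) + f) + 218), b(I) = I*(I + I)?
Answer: 46426/2735419921 ≈ 1.6972e-5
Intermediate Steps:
b(I) = 2*I² (b(I) = I*(2*I) = 2*I²)
H(f, Q) = 1/(218 + 2*(Q + 2*f)²) + Q*f (H(f, Q) = Q*f + 1/(2*((f + Q) + f)² + 218) = Q*f + 1/(2*((Q + f) + f)² + 218) = Q*f + 1/(2*(Q + 2*f)² + 218) = Q*f + 1/(218 + 2*(Q + 2*f)²) = 1/(218 + 2*(Q + 2*f)²) + Q*f)
1/(240² + H(10, 132)) = 1/(240² + (½ + 109*132*10 + 132*10*(132 + 2*10)²)/(109 + (132 + 2*10)²)) = 1/(57600 + (½ + 143880 + 132*10*(132 + 20)²)/(109 + (132 + 20)²)) = 1/(57600 + (½ + 143880 + 132*10*152²)/(109 + 152²)) = 1/(57600 + (½ + 143880 + 132*10*23104)/(109 + 23104)) = 1/(57600 + (½ + 143880 + 30497280)/23213) = 1/(57600 + (1/23213)*(61282321/2)) = 1/(57600 + 61282321/46426) = 1/(2735419921/46426) = 46426/2735419921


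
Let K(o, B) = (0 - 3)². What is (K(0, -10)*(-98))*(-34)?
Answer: 29988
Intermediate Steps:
K(o, B) = 9 (K(o, B) = (-3)² = 9)
(K(0, -10)*(-98))*(-34) = (9*(-98))*(-34) = -882*(-34) = 29988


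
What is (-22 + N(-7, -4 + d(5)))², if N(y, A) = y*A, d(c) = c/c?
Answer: 1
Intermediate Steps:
d(c) = 1
N(y, A) = A*y
(-22 + N(-7, -4 + d(5)))² = (-22 + (-4 + 1)*(-7))² = (-22 - 3*(-7))² = (-22 + 21)² = (-1)² = 1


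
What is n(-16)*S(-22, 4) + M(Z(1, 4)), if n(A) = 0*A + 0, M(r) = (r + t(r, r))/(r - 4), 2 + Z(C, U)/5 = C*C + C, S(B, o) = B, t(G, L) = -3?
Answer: ¾ ≈ 0.75000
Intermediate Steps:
Z(C, U) = -10 + 5*C + 5*C² (Z(C, U) = -10 + 5*(C*C + C) = -10 + 5*(C² + C) = -10 + 5*(C + C²) = -10 + (5*C + 5*C²) = -10 + 5*C + 5*C²)
M(r) = (-3 + r)/(-4 + r) (M(r) = (r - 3)/(r - 4) = (-3 + r)/(-4 + r))
n(A) = 0 (n(A) = 0 + 0 = 0)
n(-16)*S(-22, 4) + M(Z(1, 4)) = 0*(-22) + (-3 + (-10 + 5*1 + 5*1²))/(-4 + (-10 + 5*1 + 5*1²)) = 0 + (-3 + (-10 + 5 + 5*1))/(-4 + (-10 + 5 + 5*1)) = 0 + (-3 + (-10 + 5 + 5))/(-4 + (-10 + 5 + 5)) = 0 + (-3 + 0)/(-4 + 0) = 0 - 3/(-4) = 0 - ¼*(-3) = 0 + ¾ = ¾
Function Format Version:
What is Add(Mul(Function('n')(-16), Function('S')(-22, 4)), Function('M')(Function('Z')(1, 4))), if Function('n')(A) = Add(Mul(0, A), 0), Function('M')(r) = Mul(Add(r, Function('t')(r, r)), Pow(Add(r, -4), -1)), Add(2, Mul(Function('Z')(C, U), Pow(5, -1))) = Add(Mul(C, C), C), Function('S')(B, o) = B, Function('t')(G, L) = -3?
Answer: Rational(3, 4) ≈ 0.75000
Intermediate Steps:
Function('Z')(C, U) = Add(-10, Mul(5, C), Mul(5, Pow(C, 2))) (Function('Z')(C, U) = Add(-10, Mul(5, Add(Mul(C, C), C))) = Add(-10, Mul(5, Add(Pow(C, 2), C))) = Add(-10, Mul(5, Add(C, Pow(C, 2)))) = Add(-10, Add(Mul(5, C), Mul(5, Pow(C, 2)))) = Add(-10, Mul(5, C), Mul(5, Pow(C, 2))))
Function('M')(r) = Mul(Pow(Add(-4, r), -1), Add(-3, r)) (Function('M')(r) = Mul(Add(r, -3), Pow(Add(r, -4), -1)) = Mul(Add(-3, r), Pow(Add(-4, r), -1)) = Mul(Pow(Add(-4, r), -1), Add(-3, r)))
Function('n')(A) = 0 (Function('n')(A) = Add(0, 0) = 0)
Add(Mul(Function('n')(-16), Function('S')(-22, 4)), Function('M')(Function('Z')(1, 4))) = Add(Mul(0, -22), Mul(Pow(Add(-4, Add(-10, Mul(5, 1), Mul(5, Pow(1, 2)))), -1), Add(-3, Add(-10, Mul(5, 1), Mul(5, Pow(1, 2)))))) = Add(0, Mul(Pow(Add(-4, Add(-10, 5, Mul(5, 1))), -1), Add(-3, Add(-10, 5, Mul(5, 1))))) = Add(0, Mul(Pow(Add(-4, Add(-10, 5, 5)), -1), Add(-3, Add(-10, 5, 5)))) = Add(0, Mul(Pow(Add(-4, 0), -1), Add(-3, 0))) = Add(0, Mul(Pow(-4, -1), -3)) = Add(0, Mul(Rational(-1, 4), -3)) = Add(0, Rational(3, 4)) = Rational(3, 4)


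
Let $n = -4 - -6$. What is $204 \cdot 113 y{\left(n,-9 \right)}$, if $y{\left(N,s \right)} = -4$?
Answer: $-92208$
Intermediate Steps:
$n = 2$ ($n = -4 + 6 = 2$)
$204 \cdot 113 y{\left(n,-9 \right)} = 204 \cdot 113 \left(-4\right) = 23052 \left(-4\right) = -92208$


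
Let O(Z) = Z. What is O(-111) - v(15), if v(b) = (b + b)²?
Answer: -1011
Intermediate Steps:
v(b) = 4*b² (v(b) = (2*b)² = 4*b²)
O(-111) - v(15) = -111 - 4*15² = -111 - 4*225 = -111 - 1*900 = -111 - 900 = -1011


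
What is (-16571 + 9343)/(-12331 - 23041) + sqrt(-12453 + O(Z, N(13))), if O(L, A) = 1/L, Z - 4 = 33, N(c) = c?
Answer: 1807/8843 + 2*I*sqrt(4262030)/37 ≈ 0.20434 + 111.59*I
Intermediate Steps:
Z = 37 (Z = 4 + 33 = 37)
(-16571 + 9343)/(-12331 - 23041) + sqrt(-12453 + O(Z, N(13))) = (-16571 + 9343)/(-12331 - 23041) + sqrt(-12453 + 1/37) = -7228/(-35372) + sqrt(-12453 + 1/37) = -7228*(-1/35372) + sqrt(-460760/37) = 1807/8843 + 2*I*sqrt(4262030)/37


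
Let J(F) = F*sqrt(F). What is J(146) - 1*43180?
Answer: -43180 + 146*sqrt(146) ≈ -41416.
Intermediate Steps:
J(F) = F**(3/2)
J(146) - 1*43180 = 146**(3/2) - 1*43180 = 146*sqrt(146) - 43180 = -43180 + 146*sqrt(146)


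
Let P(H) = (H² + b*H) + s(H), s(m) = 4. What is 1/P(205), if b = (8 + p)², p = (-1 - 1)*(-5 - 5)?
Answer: 1/202749 ≈ 4.9322e-6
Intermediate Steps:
p = 20 (p = -2*(-10) = 20)
b = 784 (b = (8 + 20)² = 28² = 784)
P(H) = 4 + H² + 784*H (P(H) = (H² + 784*H) + 4 = 4 + H² + 784*H)
1/P(205) = 1/(4 + 205² + 784*205) = 1/(4 + 42025 + 160720) = 1/202749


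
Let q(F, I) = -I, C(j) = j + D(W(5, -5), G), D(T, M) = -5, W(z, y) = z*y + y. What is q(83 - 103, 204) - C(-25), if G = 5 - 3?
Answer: -174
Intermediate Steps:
W(z, y) = y + y*z (W(z, y) = y*z + y = y + y*z)
G = 2
C(j) = -5 + j (C(j) = j - 5 = -5 + j)
q(83 - 103, 204) - C(-25) = -1*204 - (-5 - 25) = -204 - 1*(-30) = -204 + 30 = -174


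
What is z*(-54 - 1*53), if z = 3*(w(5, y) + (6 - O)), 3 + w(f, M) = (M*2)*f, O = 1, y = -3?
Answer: 8988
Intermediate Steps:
w(f, M) = -3 + 2*M*f (w(f, M) = -3 + (M*2)*f = -3 + (2*M)*f = -3 + 2*M*f)
z = -84 (z = 3*((-3 + 2*(-3)*5) + (6 - 1*1)) = 3*((-3 - 30) + (6 - 1)) = 3*(-33 + 5) = 3*(-28) = -84)
z*(-54 - 1*53) = -84*(-54 - 1*53) = -84*(-54 - 53) = -84*(-107) = 8988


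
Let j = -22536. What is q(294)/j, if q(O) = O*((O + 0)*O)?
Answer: -352947/313 ≈ -1127.6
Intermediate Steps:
q(O) = O³ (q(O) = O*(O*O) = O*O² = O³)
q(294)/j = 294³/(-22536) = 25412184*(-1/22536) = -352947/313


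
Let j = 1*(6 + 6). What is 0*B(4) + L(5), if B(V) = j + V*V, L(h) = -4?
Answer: -4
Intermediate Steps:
j = 12 (j = 1*12 = 12)
B(V) = 12 + V² (B(V) = 12 + V*V = 12 + V²)
0*B(4) + L(5) = 0*(12 + 4²) - 4 = 0*(12 + 16) - 4 = 0*28 - 4 = 0 - 4 = -4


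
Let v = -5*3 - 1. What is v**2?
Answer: 256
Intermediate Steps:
v = -16 (v = -15 - 1 = -16)
v**2 = (-16)**2 = 256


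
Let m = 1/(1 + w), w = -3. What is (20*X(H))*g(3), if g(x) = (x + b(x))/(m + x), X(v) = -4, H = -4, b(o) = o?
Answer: -192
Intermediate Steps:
m = -½ (m = 1/(1 - 3) = 1/(-2) = -½ ≈ -0.50000)
g(x) = 2*x/(-½ + x) (g(x) = (x + x)/(-½ + x) = (2*x)/(-½ + x) = 2*x/(-½ + x))
(20*X(H))*g(3) = (20*(-4))*(4*3/(-1 + 2*3)) = -320*3/(-1 + 6) = -320*3/5 = -80*12/5 = -192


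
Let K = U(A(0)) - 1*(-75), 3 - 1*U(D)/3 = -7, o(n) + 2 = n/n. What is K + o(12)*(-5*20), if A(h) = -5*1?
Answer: 205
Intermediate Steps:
o(n) = -1 (o(n) = -2 + n/n = -2 + 1 = -1)
A(h) = -5
U(D) = 30 (U(D) = 9 - 3*(-7) = 9 + 21 = 30)
K = 105 (K = 30 - 1*(-75) = 30 + 75 = 105)
K + o(12)*(-5*20) = 105 - (-5)*20 = 105 - 1*(-100) = 105 + 100 = 205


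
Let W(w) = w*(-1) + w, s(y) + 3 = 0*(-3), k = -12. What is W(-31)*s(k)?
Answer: 0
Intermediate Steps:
s(y) = -3 (s(y) = -3 + 0*(-3) = -3 + 0 = -3)
W(w) = 0 (W(w) = -w + w = 0)
W(-31)*s(k) = 0*(-3) = 0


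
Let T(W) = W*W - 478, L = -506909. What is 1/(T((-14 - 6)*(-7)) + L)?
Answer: -1/487787 ≈ -2.0501e-6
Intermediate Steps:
T(W) = -478 + W² (T(W) = W² - 478 = -478 + W²)
1/(T((-14 - 6)*(-7)) + L) = 1/((-478 + ((-14 - 6)*(-7))²) - 506909) = 1/((-478 + (-20*(-7))²) - 506909) = 1/((-478 + 140²) - 506909) = 1/((-478 + 19600) - 506909) = 1/(19122 - 506909) = 1/(-487787) = -1/487787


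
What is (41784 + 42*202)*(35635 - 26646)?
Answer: 451859052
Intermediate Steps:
(41784 + 42*202)*(35635 - 26646) = (41784 + 8484)*8989 = 50268*8989 = 451859052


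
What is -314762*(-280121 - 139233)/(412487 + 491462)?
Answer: 131996703748/903949 ≈ 1.4602e+5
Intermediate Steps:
-314762*(-280121 - 139233)/(412487 + 491462) = -314762/(903949/(-419354)) = -314762/(903949*(-1/419354)) = -314762/(-903949/419354) = -314762*(-419354/903949) = 131996703748/903949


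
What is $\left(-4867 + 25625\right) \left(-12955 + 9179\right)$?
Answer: $-78382208$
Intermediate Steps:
$\left(-4867 + 25625\right) \left(-12955 + 9179\right) = 20758 \left(-3776\right) = -78382208$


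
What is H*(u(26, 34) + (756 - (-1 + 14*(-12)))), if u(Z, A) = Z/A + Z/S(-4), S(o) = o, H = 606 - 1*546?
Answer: 937650/17 ≈ 55156.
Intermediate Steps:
H = 60 (H = 606 - 546 = 60)
u(Z, A) = -Z/4 + Z/A (u(Z, A) = Z/A + Z/(-4) = Z/A + Z*(-¼) = Z/A - Z/4 = -Z/4 + Z/A)
H*(u(26, 34) + (756 - (-1 + 14*(-12)))) = 60*((-¼*26 + 26/34) + (756 - (-1 + 14*(-12)))) = 60*((-13/2 + 26*(1/34)) + (756 - (-1 - 168))) = 60*((-13/2 + 13/17) + (756 - 1*(-169))) = 60*(-195/34 + (756 + 169)) = 60*(-195/34 + 925) = 60*(31255/34) = 937650/17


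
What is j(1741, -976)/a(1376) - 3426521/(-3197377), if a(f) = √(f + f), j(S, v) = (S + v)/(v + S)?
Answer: 3426521/3197377 + √43/344 ≈ 1.0907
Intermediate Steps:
j(S, v) = 1 (j(S, v) = (S + v)/(S + v) = 1)
a(f) = √2*√f (a(f) = √(2*f) = √2*√f)
j(1741, -976)/a(1376) - 3426521/(-3197377) = 1/(√2*√1376) - 3426521/(-3197377) = 1/(√2*(4*√86)) - 3426521*(-1/3197377) = 1/(8*√43) + 3426521/3197377 = 1*(√43/344) + 3426521/3197377 = √43/344 + 3426521/3197377 = 3426521/3197377 + √43/344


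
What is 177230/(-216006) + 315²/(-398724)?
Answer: -414860585/387958452 ≈ -1.0693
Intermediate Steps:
177230/(-216006) + 315²/(-398724) = 177230*(-1/216006) + 99225*(-1/398724) = -2395/2919 - 33075/132908 = -414860585/387958452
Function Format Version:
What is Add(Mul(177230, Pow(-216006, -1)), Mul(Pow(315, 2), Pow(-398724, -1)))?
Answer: Rational(-414860585, 387958452) ≈ -1.0693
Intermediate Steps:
Add(Mul(177230, Pow(-216006, -1)), Mul(Pow(315, 2), Pow(-398724, -1))) = Add(Mul(177230, Rational(-1, 216006)), Mul(99225, Rational(-1, 398724))) = Add(Rational(-2395, 2919), Rational(-33075, 132908)) = Rational(-414860585, 387958452)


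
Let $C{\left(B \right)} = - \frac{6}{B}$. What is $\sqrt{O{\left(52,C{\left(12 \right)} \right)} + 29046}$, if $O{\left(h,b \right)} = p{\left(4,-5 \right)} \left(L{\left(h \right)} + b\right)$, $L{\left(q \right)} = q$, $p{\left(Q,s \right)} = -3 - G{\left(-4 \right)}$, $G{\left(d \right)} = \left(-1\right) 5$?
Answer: $\sqrt{29149} \approx 170.73$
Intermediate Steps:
$G{\left(d \right)} = -5$
$p{\left(Q,s \right)} = 2$ ($p{\left(Q,s \right)} = -3 - -5 = -3 + 5 = 2$)
$O{\left(h,b \right)} = 2 b + 2 h$ ($O{\left(h,b \right)} = 2 \left(h + b\right) = 2 \left(b + h\right) = 2 b + 2 h$)
$\sqrt{O{\left(52,C{\left(12 \right)} \right)} + 29046} = \sqrt{\left(2 \left(- \frac{6}{12}\right) + 2 \cdot 52\right) + 29046} = \sqrt{\left(2 \left(\left(-6\right) \frac{1}{12}\right) + 104\right) + 29046} = \sqrt{\left(2 \left(- \frac{1}{2}\right) + 104\right) + 29046} = \sqrt{\left(-1 + 104\right) + 29046} = \sqrt{103 + 29046} = \sqrt{29149}$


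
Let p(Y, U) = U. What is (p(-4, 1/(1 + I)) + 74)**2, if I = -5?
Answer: 87025/16 ≈ 5439.1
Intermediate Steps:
(p(-4, 1/(1 + I)) + 74)**2 = (1/(1 - 5) + 74)**2 = (1/(-4) + 74)**2 = (-1/4 + 74)**2 = (295/4)**2 = 87025/16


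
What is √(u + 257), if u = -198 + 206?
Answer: √265 ≈ 16.279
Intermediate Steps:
u = 8
√(u + 257) = √(8 + 257) = √265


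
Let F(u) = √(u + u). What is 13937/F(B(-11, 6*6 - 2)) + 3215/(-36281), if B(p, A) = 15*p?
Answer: -3215/36281 - 1267*I*√330/30 ≈ -0.088614 - 767.21*I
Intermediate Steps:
F(u) = √2*√u (F(u) = √(2*u) = √2*√u)
13937/F(B(-11, 6*6 - 2)) + 3215/(-36281) = 13937/((√2*√(15*(-11)))) + 3215/(-36281) = 13937/((√2*√(-165))) + 3215*(-1/36281) = 13937/((√2*(I*√165))) - 3215/36281 = 13937/((I*√330)) - 3215/36281 = 13937*(-I*√330/330) - 3215/36281 = -1267*I*√330/30 - 3215/36281 = -3215/36281 - 1267*I*√330/30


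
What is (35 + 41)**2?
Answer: 5776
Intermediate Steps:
(35 + 41)**2 = 76**2 = 5776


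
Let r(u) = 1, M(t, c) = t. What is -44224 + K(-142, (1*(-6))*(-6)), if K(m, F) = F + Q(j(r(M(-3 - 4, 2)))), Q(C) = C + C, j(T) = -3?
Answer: -44194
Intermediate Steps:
Q(C) = 2*C
K(m, F) = -6 + F (K(m, F) = F + 2*(-3) = F - 6 = -6 + F)
-44224 + K(-142, (1*(-6))*(-6)) = -44224 + (-6 + (1*(-6))*(-6)) = -44224 + (-6 - 6*(-6)) = -44224 + (-6 + 36) = -44224 + 30 = -44194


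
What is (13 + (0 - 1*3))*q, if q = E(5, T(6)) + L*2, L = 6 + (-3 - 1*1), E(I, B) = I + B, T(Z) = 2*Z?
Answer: 210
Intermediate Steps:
E(I, B) = B + I
L = 2 (L = 6 + (-3 - 1) = 6 - 4 = 2)
q = 21 (q = (2*6 + 5) + 2*2 = (12 + 5) + 4 = 17 + 4 = 21)
(13 + (0 - 1*3))*q = (13 + (0 - 1*3))*21 = (13 + (0 - 3))*21 = (13 - 3)*21 = 10*21 = 210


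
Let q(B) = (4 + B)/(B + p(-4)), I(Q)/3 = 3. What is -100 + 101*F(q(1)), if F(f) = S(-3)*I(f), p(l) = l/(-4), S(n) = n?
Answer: -2827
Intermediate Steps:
I(Q) = 9 (I(Q) = 3*3 = 9)
p(l) = -l/4 (p(l) = l*(-1/4) = -l/4)
q(B) = (4 + B)/(1 + B) (q(B) = (4 + B)/(B - 1/4*(-4)) = (4 + B)/(B + 1) = (4 + B)/(1 + B))
F(f) = -27 (F(f) = -3*9 = -27)
-100 + 101*F(q(1)) = -100 + 101*(-27) = -100 - 2727 = -2827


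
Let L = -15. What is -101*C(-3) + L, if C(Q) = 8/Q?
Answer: 763/3 ≈ 254.33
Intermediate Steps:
-101*C(-3) + L = -808/(-3) - 15 = -808*(-1)/3 - 15 = -101*(-8/3) - 15 = 808/3 - 15 = 763/3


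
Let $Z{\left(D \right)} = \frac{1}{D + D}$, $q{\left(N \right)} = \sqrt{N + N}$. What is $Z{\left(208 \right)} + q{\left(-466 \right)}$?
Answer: $\frac{1}{416} + 2 i \sqrt{233} \approx 0.0024038 + 30.529 i$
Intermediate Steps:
$q{\left(N \right)} = \sqrt{2} \sqrt{N}$ ($q{\left(N \right)} = \sqrt{2 N} = \sqrt{2} \sqrt{N}$)
$Z{\left(D \right)} = \frac{1}{2 D}$
$Z{\left(208 \right)} + q{\left(-466 \right)} = \frac{1}{2 \cdot 208} + \sqrt{2} \sqrt{-466} = \frac{1}{2} \cdot \frac{1}{208} + \sqrt{2} i \sqrt{466} = \frac{1}{416} + 2 i \sqrt{233}$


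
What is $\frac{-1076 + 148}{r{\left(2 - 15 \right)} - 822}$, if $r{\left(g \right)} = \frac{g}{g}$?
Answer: $\frac{928}{821} \approx 1.1303$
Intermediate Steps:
$r{\left(g \right)} = 1$
$\frac{-1076 + 148}{r{\left(2 - 15 \right)} - 822} = \frac{-1076 + 148}{1 - 822} = - \frac{928}{-821} = \left(-928\right) \left(- \frac{1}{821}\right) = \frac{928}{821}$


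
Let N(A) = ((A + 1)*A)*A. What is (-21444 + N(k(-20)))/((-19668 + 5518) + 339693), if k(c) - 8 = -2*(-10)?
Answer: 1292/325543 ≈ 0.0039688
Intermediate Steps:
k(c) = 28 (k(c) = 8 - 2*(-10) = 8 + 20 = 28)
N(A) = A²*(1 + A) (N(A) = ((1 + A)*A)*A = (A*(1 + A))*A = A²*(1 + A))
(-21444 + N(k(-20)))/((-19668 + 5518) + 339693) = (-21444 + 28²*(1 + 28))/((-19668 + 5518) + 339693) = (-21444 + 784*29)/(-14150 + 339693) = (-21444 + 22736)/325543 = 1292*(1/325543) = 1292/325543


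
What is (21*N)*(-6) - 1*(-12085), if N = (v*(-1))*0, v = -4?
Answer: 12085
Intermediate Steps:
N = 0 (N = -4*(-1)*0 = 4*0 = 0)
(21*N)*(-6) - 1*(-12085) = (21*0)*(-6) - 1*(-12085) = 0*(-6) + 12085 = 0 + 12085 = 12085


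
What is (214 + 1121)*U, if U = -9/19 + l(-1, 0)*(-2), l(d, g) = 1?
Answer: -62745/19 ≈ -3302.4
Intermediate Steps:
U = -47/19 (U = -9/19 + 1*(-2) = -9*1/19 - 2 = -9/19 - 2 = -47/19 ≈ -2.4737)
(214 + 1121)*U = (214 + 1121)*(-47/19) = 1335*(-47/19) = -62745/19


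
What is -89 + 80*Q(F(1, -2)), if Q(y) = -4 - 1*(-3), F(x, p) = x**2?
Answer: -169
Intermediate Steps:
Q(y) = -1 (Q(y) = -4 + 3 = -1)
-89 + 80*Q(F(1, -2)) = -89 + 80*(-1) = -89 - 80 = -169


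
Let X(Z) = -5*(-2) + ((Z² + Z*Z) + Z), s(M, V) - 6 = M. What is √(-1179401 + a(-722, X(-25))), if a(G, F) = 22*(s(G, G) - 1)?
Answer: 5*I*√47807 ≈ 1093.2*I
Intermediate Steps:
s(M, V) = 6 + M
X(Z) = 10 + Z + 2*Z² (X(Z) = 10 + ((Z² + Z²) + Z) = 10 + (2*Z² + Z) = 10 + (Z + 2*Z²) = 10 + Z + 2*Z²)
a(G, F) = 110 + 22*G (a(G, F) = 22*((6 + G) - 1) = 22*(5 + G) = 110 + 22*G)
√(-1179401 + a(-722, X(-25))) = √(-1179401 + (110 + 22*(-722))) = √(-1179401 + (110 - 15884)) = √(-1179401 - 15774) = √(-1195175) = 5*I*√47807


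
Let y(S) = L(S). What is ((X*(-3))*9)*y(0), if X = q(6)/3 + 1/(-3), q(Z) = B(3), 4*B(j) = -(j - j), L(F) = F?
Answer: 0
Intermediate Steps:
y(S) = S
B(j) = 0 (B(j) = (-(j - j))/4 = (-1*0)/4 = (¼)*0 = 0)
q(Z) = 0
X = -⅓ (X = 0/3 + 1/(-3) = 0*(⅓) + 1*(-⅓) = 0 - ⅓ = -⅓ ≈ -0.33333)
((X*(-3))*9)*y(0) = (-⅓*(-3)*9)*0 = (1*9)*0 = 9*0 = 0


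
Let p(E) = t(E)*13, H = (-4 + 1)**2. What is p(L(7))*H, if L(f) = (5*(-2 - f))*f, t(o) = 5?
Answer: 585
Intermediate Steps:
L(f) = f*(-10 - 5*f) (L(f) = (-10 - 5*f)*f = f*(-10 - 5*f))
H = 9 (H = (-3)**2 = 9)
p(E) = 65 (p(E) = 5*13 = 65)
p(L(7))*H = 65*9 = 585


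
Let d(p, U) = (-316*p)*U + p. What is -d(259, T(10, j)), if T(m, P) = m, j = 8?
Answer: 818181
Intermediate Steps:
d(p, U) = p - 316*U*p (d(p, U) = -316*U*p + p = p - 316*U*p)
-d(259, T(10, j)) = -259*(1 - 316*10) = -259*(1 - 3160) = -259*(-3159) = -1*(-818181) = 818181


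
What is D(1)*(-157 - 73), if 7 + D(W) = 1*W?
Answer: 1380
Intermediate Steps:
D(W) = -7 + W (D(W) = -7 + 1*W = -7 + W)
D(1)*(-157 - 73) = (-7 + 1)*(-157 - 73) = -6*(-230) = 1380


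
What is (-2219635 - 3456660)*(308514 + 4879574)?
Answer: -29449117973960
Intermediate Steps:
(-2219635 - 3456660)*(308514 + 4879574) = -5676295*5188088 = -29449117973960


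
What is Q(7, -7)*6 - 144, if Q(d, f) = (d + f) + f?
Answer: -186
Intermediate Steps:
Q(d, f) = d + 2*f
Q(7, -7)*6 - 144 = (7 + 2*(-7))*6 - 144 = (7 - 14)*6 - 144 = -7*6 - 144 = -42 - 144 = -186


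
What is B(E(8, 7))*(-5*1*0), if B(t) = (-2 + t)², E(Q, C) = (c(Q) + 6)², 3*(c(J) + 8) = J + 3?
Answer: 0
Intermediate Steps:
c(J) = -7 + J/3 (c(J) = -8 + (J + 3)/3 = -8 + (3 + J)/3 = -8 + (1 + J/3) = -7 + J/3)
E(Q, C) = (-1 + Q/3)² (E(Q, C) = ((-7 + Q/3) + 6)² = (-1 + Q/3)²)
B(E(8, 7))*(-5*1*0) = (-2 + (-3 + 8)²/9)²*(-5*1*0) = (-2 + (⅑)*5²)²*(-5*0) = (-2 + (⅑)*25)²*0 = (-2 + 25/9)²*0 = (7/9)²*0 = (49/81)*0 = 0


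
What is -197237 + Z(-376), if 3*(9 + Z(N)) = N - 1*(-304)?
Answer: -197270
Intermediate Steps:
Z(N) = 277/3 + N/3 (Z(N) = -9 + (N - 1*(-304))/3 = -9 + (N + 304)/3 = -9 + (304 + N)/3 = -9 + (304/3 + N/3) = 277/3 + N/3)
-197237 + Z(-376) = -197237 + (277/3 + (⅓)*(-376)) = -197237 + (277/3 - 376/3) = -197237 - 33 = -197270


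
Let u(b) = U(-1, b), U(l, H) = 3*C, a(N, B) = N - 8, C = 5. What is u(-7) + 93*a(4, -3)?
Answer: -357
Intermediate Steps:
a(N, B) = -8 + N
U(l, H) = 15 (U(l, H) = 3*5 = 15)
u(b) = 15
u(-7) + 93*a(4, -3) = 15 + 93*(-8 + 4) = 15 + 93*(-4) = 15 - 372 = -357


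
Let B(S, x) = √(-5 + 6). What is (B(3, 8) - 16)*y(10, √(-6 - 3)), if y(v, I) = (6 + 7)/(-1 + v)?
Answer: -65/3 ≈ -21.667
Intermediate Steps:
B(S, x) = 1 (B(S, x) = √1 = 1)
y(v, I) = 13/(-1 + v)
(B(3, 8) - 16)*y(10, √(-6 - 3)) = (1 - 16)*(13/(-1 + 10)) = -195/9 = -15*13/9 = -65/3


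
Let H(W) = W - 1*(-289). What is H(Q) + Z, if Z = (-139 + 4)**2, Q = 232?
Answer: 18746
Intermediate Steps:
H(W) = 289 + W (H(W) = W + 289 = 289 + W)
Z = 18225 (Z = (-135)**2 = 18225)
H(Q) + Z = (289 + 232) + 18225 = 521 + 18225 = 18746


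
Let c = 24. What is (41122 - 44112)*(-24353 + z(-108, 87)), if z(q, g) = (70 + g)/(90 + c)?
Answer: 4150247075/57 ≈ 7.2811e+7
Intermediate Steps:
z(q, g) = 35/57 + g/114 (z(q, g) = (70 + g)/(90 + 24) = (70 + g)/114 = (70 + g)*(1/114) = 35/57 + g/114)
(41122 - 44112)*(-24353 + z(-108, 87)) = (41122 - 44112)*(-24353 + (35/57 + (1/114)*87)) = -2990*(-24353 + (35/57 + 29/38)) = -2990*(-24353 + 157/114) = -2990*(-2776085/114) = 4150247075/57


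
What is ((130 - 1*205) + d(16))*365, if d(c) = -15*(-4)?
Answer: -5475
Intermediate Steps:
d(c) = 60
((130 - 1*205) + d(16))*365 = ((130 - 1*205) + 60)*365 = ((130 - 205) + 60)*365 = (-75 + 60)*365 = -15*365 = -5475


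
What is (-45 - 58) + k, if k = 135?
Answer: 32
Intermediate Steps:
(-45 - 58) + k = (-45 - 58) + 135 = -103 + 135 = 32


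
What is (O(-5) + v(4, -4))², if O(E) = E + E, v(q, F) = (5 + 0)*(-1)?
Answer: 225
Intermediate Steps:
v(q, F) = -5 (v(q, F) = 5*(-1) = -5)
O(E) = 2*E
(O(-5) + v(4, -4))² = (2*(-5) - 5)² = (-10 - 5)² = (-15)² = 225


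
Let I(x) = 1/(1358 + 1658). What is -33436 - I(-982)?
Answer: -100842977/3016 ≈ -33436.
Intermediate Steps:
I(x) = 1/3016
-33436 - I(-982) = -33436 - 1*1/3016 = -33436 - 1/3016 = -100842977/3016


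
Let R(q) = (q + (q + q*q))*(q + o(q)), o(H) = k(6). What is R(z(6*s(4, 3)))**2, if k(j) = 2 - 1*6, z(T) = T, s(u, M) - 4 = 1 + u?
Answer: 22861440000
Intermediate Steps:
s(u, M) = 5 + u (s(u, M) = 4 + (1 + u) = 5 + u)
k(j) = -4 (k(j) = 2 - 6 = -4)
o(H) = -4
R(q) = (-4 + q)*(q**2 + 2*q) (R(q) = (q + (q + q*q))*(q - 4) = (q + (q + q**2))*(-4 + q) = (q**2 + 2*q)*(-4 + q) = (-4 + q)*(q**2 + 2*q))
R(z(6*s(4, 3)))**2 = ((6*(5 + 4))*(-8 + (6*(5 + 4))**2 - 12*(5 + 4)))**2 = ((6*9)*(-8 + (6*9)**2 - 12*9))**2 = (54*(-8 + 54**2 - 2*54))**2 = (54*(-8 + 2916 - 108))**2 = (54*2800)**2 = 151200**2 = 22861440000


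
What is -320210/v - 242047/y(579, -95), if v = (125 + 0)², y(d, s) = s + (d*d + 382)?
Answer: -22244281051/1048525000 ≈ -21.215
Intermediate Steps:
y(d, s) = 382 + s + d² (y(d, s) = s + (d² + 382) = s + (382 + d²) = 382 + s + d²)
v = 15625 (v = 125² = 15625)
-320210/v - 242047/y(579, -95) = -320210/15625 - 242047/(382 - 95 + 579²) = -320210*1/15625 - 242047/(382 - 95 + 335241) = -64042/3125 - 242047/335528 = -22244281051/1048525000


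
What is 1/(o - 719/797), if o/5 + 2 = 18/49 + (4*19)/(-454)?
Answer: -8865031/87785107 ≈ -0.10099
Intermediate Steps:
o = -100110/11123 (o = -10 + 5*(18/49 + (4*19)/(-454)) = -10 + 5*(18*(1/49) + 76*(-1/454)) = -10 + 5*(18/49 - 38/227) = -10 + 5*(2224/11123) = -10 + 11120/11123 = -100110/11123 ≈ -9.0003)
1/(o - 719/797) = 1/(-100110/11123 - 719/797) = 1/(-87785107/8865031) = -8865031/87785107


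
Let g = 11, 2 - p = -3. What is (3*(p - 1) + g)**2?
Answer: 529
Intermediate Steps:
p = 5 (p = 2 - 1*(-3) = 2 + 3 = 5)
(3*(p - 1) + g)**2 = (3*(5 - 1) + 11)**2 = (3*4 + 11)**2 = (12 + 11)**2 = 23**2 = 529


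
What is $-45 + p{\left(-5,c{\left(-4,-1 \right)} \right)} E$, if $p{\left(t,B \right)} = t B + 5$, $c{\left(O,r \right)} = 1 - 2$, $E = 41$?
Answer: $365$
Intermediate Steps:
$c{\left(O,r \right)} = -1$
$p{\left(t,B \right)} = 5 + B t$ ($p{\left(t,B \right)} = B t + 5 = 5 + B t$)
$-45 + p{\left(-5,c{\left(-4,-1 \right)} \right)} E = -45 + \left(5 - -5\right) 41 = -45 + \left(5 + 5\right) 41 = -45 + 10 \cdot 41 = -45 + 410 = 365$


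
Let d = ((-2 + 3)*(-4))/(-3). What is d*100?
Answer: 400/3 ≈ 133.33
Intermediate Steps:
d = 4/3 (d = (1*(-4))*(-⅓) = -4*(-⅓) = 4/3 ≈ 1.3333)
d*100 = (4/3)*100 = 400/3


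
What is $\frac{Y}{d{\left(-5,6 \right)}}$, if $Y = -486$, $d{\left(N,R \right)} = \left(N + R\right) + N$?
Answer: $\frac{243}{2} \approx 121.5$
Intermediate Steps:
$d{\left(N,R \right)} = R + 2 N$
$\frac{Y}{d{\left(-5,6 \right)}} = - \frac{486}{6 + 2 \left(-5\right)} = - \frac{486}{6 - 10} = - \frac{486}{-4} = \left(-486\right) \left(- \frac{1}{4}\right) = \frac{243}{2}$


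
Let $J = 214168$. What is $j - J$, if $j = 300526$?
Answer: $86358$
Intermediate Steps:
$j - J = 300526 - 214168 = 86358$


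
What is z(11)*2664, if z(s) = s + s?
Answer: 58608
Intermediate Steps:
z(s) = 2*s
z(11)*2664 = (2*11)*2664 = 22*2664 = 58608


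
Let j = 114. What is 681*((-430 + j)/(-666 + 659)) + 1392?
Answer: 224940/7 ≈ 32134.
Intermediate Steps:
681*((-430 + j)/(-666 + 659)) + 1392 = 681*((-430 + 114)/(-666 + 659)) + 1392 = 681*(-316/(-7)) + 1392 = 681*(-316*(-⅐)) + 1392 = 681*(316/7) + 1392 = 215196/7 + 1392 = 224940/7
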